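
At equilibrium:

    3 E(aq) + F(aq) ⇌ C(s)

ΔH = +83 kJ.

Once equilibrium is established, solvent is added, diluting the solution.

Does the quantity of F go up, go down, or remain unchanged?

Dilution lowers every aqueous concentration by the same factor. Δn_aq = 0 − 4 = -4, so the system shifts toward the side with more dissolved moles — to the left.
The net shift is to the left. F is a reactant, so its amount increases.

increases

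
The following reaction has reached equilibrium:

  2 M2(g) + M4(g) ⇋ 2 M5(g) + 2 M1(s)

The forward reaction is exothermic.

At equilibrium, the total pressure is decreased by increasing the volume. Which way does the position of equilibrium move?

Gas moles: reactants 3, products 2 (Δn_gas = -1). Expansion shifts the system toward the side with more moles of gas — to the left.

left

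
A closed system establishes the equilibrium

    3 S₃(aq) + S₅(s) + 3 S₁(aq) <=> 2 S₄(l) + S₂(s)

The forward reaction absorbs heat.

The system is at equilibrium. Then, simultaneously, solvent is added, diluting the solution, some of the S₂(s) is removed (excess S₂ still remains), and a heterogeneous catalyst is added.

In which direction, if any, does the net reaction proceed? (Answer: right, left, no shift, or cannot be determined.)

Dilution lowers every aqueous concentration by the same factor. Δn_aq = 0 − 6 = -6, so the system shifts toward the side with more dissolved moles — to the left.
S₂ is a pure solid; its activity is 1 regardless of amount, so Q is unaffected — no shift from this change.
A catalyst speeds both forward and reverse rates equally; it changes neither Q nor K — no shift from this change.
Only the nonzero effect(s) matter; the net shift is to the left.

left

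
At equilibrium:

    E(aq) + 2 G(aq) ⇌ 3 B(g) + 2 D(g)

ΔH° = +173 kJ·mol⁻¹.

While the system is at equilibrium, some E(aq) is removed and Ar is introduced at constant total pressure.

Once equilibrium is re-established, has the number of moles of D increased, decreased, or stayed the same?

cannot be determined

Removing E (aq), a reactant, drives the reaction to the left.
Adding inert gas at constant total pressure expands the volume and lowers every reacting partial pressure. With Δn_gas = 5 − 0 = +5, Q moves away from K toward the side with fewer gas moles, so the system shifts toward the side with more gas moles — to the right.
The two effects oppose each other, so the net shift — and hence the change in D — cannot be determined from the given information.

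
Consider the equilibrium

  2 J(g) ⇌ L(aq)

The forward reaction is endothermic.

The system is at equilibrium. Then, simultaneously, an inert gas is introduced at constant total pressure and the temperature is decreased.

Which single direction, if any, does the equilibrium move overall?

Adding inert gas at constant total pressure expands the volume and lowers every reacting partial pressure. With Δn_gas = 0 − 2 = -2, Q moves away from K toward the side with fewer gas moles, so the system shifts toward the side with more gas moles — to the left.
The forward reaction is endothermic. Lowering T favours the exothermic direction — shift to the left.
All effects act in the same direction — net shift to the left.

left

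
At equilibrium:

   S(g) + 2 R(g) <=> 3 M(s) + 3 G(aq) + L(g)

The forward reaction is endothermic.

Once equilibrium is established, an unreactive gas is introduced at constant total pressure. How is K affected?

The equilibrium constant depends only on temperature. This perturbation may move the position of equilibrium, but since T is unchanged, K itself is unchanged.

unchanged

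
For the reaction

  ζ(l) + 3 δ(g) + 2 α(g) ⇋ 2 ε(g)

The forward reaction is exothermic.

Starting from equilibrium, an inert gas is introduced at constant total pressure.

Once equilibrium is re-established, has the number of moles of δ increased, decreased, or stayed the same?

increases

Adding inert gas at constant total pressure expands the volume and lowers every reacting partial pressure. With Δn_gas = 2 − 5 = -3, Q moves away from K toward the side with fewer gas moles, so the system shifts toward the side with more gas moles — to the left.
The net shift is to the left. δ is a reactant, so its amount increases.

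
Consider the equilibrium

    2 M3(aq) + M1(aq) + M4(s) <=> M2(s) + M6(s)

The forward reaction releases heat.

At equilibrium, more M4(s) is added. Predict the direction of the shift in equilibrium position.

M4 is a pure solid; its activity is 1 regardless of amount, so Q is unaffected — no shift from this change.

no shift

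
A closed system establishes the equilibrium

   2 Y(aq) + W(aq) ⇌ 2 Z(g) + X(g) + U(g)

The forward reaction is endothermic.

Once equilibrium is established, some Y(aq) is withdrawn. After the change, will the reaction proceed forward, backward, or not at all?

Removing Y (aq), a reactant, drives the reaction to the left.

left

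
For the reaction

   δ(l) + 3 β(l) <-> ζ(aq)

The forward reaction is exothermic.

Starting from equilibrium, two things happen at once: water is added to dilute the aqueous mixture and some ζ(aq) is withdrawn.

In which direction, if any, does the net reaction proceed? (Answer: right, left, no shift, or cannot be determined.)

Dilution lowers every aqueous concentration by the same factor. Δn_aq = 1 − 0 = +1, so the system shifts toward the side with more dissolved moles — to the right.
Removing ζ (aq), a product, drives the reaction to the right.
All effects act in the same direction — net shift to the right.

right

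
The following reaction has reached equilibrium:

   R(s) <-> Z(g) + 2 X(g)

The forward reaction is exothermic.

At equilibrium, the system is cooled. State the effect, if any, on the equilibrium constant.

increases

K depends on temperature via the van 't Hoff relation. The forward reaction is exothermic, so lowering T increases K.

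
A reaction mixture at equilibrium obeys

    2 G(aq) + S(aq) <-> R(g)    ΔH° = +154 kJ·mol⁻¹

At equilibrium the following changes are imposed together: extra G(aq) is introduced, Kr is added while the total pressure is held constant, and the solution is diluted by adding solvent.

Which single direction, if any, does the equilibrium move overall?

cannot be determined

Adding G (aq), a reactant, drives the reaction to the right.
Adding inert gas at constant total pressure expands the volume and lowers every reacting partial pressure. With Δn_gas = 1 − 0 = +1, Q moves away from K toward the side with fewer gas moles, so the system shifts toward the side with more gas moles — to the right.
Dilution lowers every aqueous concentration by the same factor. Δn_aq = 0 − 3 = -3, so the system shifts toward the side with more dissolved moles — to the left.
The individual effects push in opposite directions; without quantitative information the net direction cannot be determined.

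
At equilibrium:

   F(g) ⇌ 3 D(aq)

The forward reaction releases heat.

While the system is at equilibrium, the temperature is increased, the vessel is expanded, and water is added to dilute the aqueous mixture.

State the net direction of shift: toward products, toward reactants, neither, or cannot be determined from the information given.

The forward reaction is exothermic. Raising T favours the endothermic direction — shift to the left.
Gas moles: reactants 1, products 0 (Δn_gas = -1). Expansion shifts the system toward the side with more moles of gas — to the left.
Dilution lowers every aqueous concentration by the same factor. Δn_aq = 3 − 0 = +3, so the system shifts toward the side with more dissolved moles — to the right.
The individual effects push in opposite directions; without quantitative information the net direction cannot be determined.

cannot be determined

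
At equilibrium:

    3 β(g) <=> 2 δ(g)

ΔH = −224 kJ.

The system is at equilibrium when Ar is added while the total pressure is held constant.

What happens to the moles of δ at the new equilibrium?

Adding inert gas at constant total pressure expands the volume and lowers every reacting partial pressure. With Δn_gas = 2 − 3 = -1, Q moves away from K toward the side with fewer gas moles, so the system shifts toward the side with more gas moles — to the left.
The net shift is to the left. δ is a product, so its amount decreases.

decreases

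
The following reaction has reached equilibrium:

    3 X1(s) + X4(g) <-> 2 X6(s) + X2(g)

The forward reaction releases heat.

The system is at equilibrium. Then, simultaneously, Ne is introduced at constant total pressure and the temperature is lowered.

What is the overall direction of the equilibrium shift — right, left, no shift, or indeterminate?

right

Adding inert gas at constant total pressure expands the volume, scaling every reacting partial pressure by the same factor. Δn_gas = 1 − 1 = 0, so Q is unchanged — no shift.
The forward reaction is exothermic. Lowering T favours the exothermic direction — shift to the right.
Only the nonzero effect(s) matter; the net shift is to the right.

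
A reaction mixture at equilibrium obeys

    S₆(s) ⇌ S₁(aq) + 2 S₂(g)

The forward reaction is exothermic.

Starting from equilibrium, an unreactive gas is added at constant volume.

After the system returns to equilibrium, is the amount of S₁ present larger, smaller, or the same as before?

At constant volume, adding an inert gas leaves every reacting species' partial pressure unchanged, so Q is unchanged — no shift from this change.
No net shift occurs, so the amount of S₁ is unchanged.

unchanged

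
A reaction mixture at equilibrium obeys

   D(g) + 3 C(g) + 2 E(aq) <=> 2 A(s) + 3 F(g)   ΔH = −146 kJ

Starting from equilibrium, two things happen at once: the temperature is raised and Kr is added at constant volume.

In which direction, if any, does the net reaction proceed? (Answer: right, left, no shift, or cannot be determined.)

The forward reaction is exothermic. Raising T favours the endothermic direction — shift to the left.
At constant volume, adding an inert gas leaves every reacting species' partial pressure unchanged, so Q is unchanged — no shift from this change.
Only the nonzero effect(s) matter; the net shift is to the left.

left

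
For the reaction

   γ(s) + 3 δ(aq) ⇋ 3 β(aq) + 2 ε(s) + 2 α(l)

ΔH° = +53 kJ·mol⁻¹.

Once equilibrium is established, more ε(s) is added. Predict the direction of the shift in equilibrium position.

no shift

ε is a pure solid; its activity is 1 regardless of amount, so Q is unaffected — no shift from this change.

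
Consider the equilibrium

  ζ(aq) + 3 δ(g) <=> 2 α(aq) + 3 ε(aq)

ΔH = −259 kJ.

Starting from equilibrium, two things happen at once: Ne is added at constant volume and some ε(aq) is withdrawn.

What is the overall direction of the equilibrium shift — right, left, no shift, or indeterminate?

At constant volume, adding an inert gas leaves every reacting species' partial pressure unchanged, so Q is unchanged — no shift from this change.
Removing ε (aq), a product, drives the reaction to the right.
Only the nonzero effect(s) matter; the net shift is to the right.

right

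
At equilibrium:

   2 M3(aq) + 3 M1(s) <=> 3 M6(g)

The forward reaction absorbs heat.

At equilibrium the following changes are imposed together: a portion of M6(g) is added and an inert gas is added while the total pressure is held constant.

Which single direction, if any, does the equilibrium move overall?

Adding M6 (g), a product, drives the reaction to the left.
Adding inert gas at constant total pressure expands the volume and lowers every reacting partial pressure. With Δn_gas = 3 − 0 = +3, Q moves away from K toward the side with fewer gas moles, so the system shifts toward the side with more gas moles — to the right.
The individual effects push in opposite directions; without quantitative information the net direction cannot be determined.

cannot be determined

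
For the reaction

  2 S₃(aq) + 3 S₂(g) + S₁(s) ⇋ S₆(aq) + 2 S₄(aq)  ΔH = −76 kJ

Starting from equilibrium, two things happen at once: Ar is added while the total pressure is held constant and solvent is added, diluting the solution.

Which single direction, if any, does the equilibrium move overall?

cannot be determined

Adding inert gas at constant total pressure expands the volume and lowers every reacting partial pressure. With Δn_gas = 0 − 3 = -3, Q moves away from K toward the side with fewer gas moles, so the system shifts toward the side with more gas moles — to the left.
Dilution lowers every aqueous concentration by the same factor. Δn_aq = 3 − 2 = +1, so the system shifts toward the side with more dissolved moles — to the right.
The individual effects push in opposite directions; without quantitative information the net direction cannot be determined.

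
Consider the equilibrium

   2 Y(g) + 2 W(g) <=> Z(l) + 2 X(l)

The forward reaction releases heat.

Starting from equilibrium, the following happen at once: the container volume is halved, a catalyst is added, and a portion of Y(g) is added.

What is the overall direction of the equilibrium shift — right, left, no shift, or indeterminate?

Gas moles: reactants 4, products 0 (Δn_gas = -4). Compression shifts the system toward the side with fewer moles of gas — to the right.
A catalyst speeds both forward and reverse rates equally; it changes neither Q nor K — no shift from this change.
Adding Y (g), a reactant, drives the reaction to the right.
Only the nonzero effect(s) matter; the net shift is to the right.

right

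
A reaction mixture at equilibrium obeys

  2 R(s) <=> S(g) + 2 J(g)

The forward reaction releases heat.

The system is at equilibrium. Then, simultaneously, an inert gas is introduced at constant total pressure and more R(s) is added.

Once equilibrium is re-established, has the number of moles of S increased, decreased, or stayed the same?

Adding inert gas at constant total pressure expands the volume and lowers every reacting partial pressure. With Δn_gas = 3 − 0 = +3, Q moves away from K toward the side with fewer gas moles, so the system shifts toward the side with more gas moles — to the right.
R is a pure solid; its activity is 1 regardless of amount, so Q is unaffected — no shift from this change.
The net shift is to the right. S is a product, so its amount increases.

increases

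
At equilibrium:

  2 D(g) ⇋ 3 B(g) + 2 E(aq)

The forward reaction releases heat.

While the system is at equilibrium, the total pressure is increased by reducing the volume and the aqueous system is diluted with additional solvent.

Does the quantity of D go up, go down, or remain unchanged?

Gas moles: reactants 2, products 3 (Δn_gas = +1). Compression shifts the system toward the side with fewer moles of gas — to the left.
Dilution lowers every aqueous concentration by the same factor. Δn_aq = 2 − 0 = +2, so the system shifts toward the side with more dissolved moles — to the right.
The two effects oppose each other, so the net shift — and hence the change in D — cannot be determined from the given information.

cannot be determined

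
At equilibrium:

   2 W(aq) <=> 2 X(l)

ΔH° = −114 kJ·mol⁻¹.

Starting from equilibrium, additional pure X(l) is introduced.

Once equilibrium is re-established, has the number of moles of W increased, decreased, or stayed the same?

X is a pure liquid; its activity is 1 regardless of amount, so Q is unaffected — no shift from this change.
No net shift occurs, so the amount of W is unchanged.

unchanged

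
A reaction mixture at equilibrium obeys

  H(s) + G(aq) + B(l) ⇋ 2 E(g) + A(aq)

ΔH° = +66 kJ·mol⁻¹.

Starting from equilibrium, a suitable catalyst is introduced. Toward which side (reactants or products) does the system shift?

A catalyst speeds both forward and reverse rates equally; it changes neither Q nor K — no shift from this change.

no shift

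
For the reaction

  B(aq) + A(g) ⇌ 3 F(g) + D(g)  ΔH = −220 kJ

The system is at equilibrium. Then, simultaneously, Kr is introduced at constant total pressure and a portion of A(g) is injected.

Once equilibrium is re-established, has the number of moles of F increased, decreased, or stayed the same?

increases

Adding inert gas at constant total pressure expands the volume and lowers every reacting partial pressure. With Δn_gas = 4 − 1 = +3, Q moves away from K toward the side with fewer gas moles, so the system shifts toward the side with more gas moles — to the right.
Adding A (g), a reactant, drives the reaction to the right.
The net shift is to the right. F is a product, so its amount increases.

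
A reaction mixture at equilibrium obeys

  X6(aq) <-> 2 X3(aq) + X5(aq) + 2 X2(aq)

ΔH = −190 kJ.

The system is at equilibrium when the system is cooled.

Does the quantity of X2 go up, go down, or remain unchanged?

The forward reaction is exothermic. Lowering T favours the exothermic direction — shift to the right.
The net shift is to the right. X2 is a product, so its amount increases.

increases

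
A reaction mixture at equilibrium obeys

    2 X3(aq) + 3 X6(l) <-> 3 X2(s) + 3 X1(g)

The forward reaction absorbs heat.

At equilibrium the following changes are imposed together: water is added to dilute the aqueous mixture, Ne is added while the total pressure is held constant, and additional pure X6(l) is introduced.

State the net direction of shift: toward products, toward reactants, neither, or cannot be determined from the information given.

cannot be determined

Dilution lowers every aqueous concentration by the same factor. Δn_aq = 0 − 2 = -2, so the system shifts toward the side with more dissolved moles — to the left.
Adding inert gas at constant total pressure expands the volume and lowers every reacting partial pressure. With Δn_gas = 3 − 0 = +3, Q moves away from K toward the side with fewer gas moles, so the system shifts toward the side with more gas moles — to the right.
X6 is a pure liquid; its activity is 1 regardless of amount, so Q is unaffected — no shift from this change.
The individual effects push in opposite directions; without quantitative information the net direction cannot be determined.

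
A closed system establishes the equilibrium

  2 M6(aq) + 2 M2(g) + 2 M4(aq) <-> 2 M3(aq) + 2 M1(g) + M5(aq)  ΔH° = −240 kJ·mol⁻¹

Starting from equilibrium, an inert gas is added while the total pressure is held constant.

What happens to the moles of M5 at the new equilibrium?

Adding inert gas at constant total pressure expands the volume, scaling every reacting partial pressure by the same factor. Δn_gas = 2 − 2 = 0, so Q is unchanged — no shift.
No net shift occurs, so the amount of M5 is unchanged.

unchanged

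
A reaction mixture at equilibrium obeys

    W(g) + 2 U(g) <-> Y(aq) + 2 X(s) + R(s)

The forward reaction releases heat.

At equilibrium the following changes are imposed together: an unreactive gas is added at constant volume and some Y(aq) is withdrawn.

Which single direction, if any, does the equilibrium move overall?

right

At constant volume, adding an inert gas leaves every reacting species' partial pressure unchanged, so Q is unchanged — no shift from this change.
Removing Y (aq), a product, drives the reaction to the right.
Only the nonzero effect(s) matter; the net shift is to the right.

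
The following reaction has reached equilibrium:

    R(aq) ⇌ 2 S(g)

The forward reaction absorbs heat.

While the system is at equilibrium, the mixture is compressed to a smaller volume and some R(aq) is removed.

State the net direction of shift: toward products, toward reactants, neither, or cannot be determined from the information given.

left

Gas moles: reactants 0, products 2 (Δn_gas = +2). Compression shifts the system toward the side with fewer moles of gas — to the left.
Removing R (aq), a reactant, drives the reaction to the left.
All effects act in the same direction — net shift to the left.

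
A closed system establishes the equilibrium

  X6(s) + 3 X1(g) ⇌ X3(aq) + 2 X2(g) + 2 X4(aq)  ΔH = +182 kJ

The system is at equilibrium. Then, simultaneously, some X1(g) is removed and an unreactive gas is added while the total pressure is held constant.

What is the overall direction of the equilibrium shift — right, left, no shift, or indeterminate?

Removing X1 (g), a reactant, drives the reaction to the left.
Adding inert gas at constant total pressure expands the volume and lowers every reacting partial pressure. With Δn_gas = 2 − 3 = -1, Q moves away from K toward the side with fewer gas moles, so the system shifts toward the side with more gas moles — to the left.
All effects act in the same direction — net shift to the left.

left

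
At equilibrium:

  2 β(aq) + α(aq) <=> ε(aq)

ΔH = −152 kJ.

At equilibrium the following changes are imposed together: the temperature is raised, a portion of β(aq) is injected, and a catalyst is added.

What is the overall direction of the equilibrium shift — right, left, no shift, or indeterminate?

cannot be determined

The forward reaction is exothermic. Raising T favours the endothermic direction — shift to the left.
Adding β (aq), a reactant, drives the reaction to the right.
A catalyst speeds both forward and reverse rates equally; it changes neither Q nor K — no shift from this change.
The individual effects push in opposite directions; without quantitative information the net direction cannot be determined.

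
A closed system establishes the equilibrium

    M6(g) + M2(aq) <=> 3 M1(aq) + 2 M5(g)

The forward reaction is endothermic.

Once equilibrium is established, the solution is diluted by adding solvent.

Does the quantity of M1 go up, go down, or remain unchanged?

increases

Dilution lowers every aqueous concentration by the same factor. Δn_aq = 3 − 1 = +2, so the system shifts toward the side with more dissolved moles — to the right.
The net shift is to the right. M1 is a product, so its amount increases.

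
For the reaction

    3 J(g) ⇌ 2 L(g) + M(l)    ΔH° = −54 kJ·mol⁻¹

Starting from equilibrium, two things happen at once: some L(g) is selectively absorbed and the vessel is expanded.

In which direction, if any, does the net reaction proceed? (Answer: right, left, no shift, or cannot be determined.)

cannot be determined

Removing L (g), a product, drives the reaction to the right.
Gas moles: reactants 3, products 2 (Δn_gas = -1). Expansion shifts the system toward the side with more moles of gas — to the left.
The individual effects push in opposite directions; without quantitative information the net direction cannot be determined.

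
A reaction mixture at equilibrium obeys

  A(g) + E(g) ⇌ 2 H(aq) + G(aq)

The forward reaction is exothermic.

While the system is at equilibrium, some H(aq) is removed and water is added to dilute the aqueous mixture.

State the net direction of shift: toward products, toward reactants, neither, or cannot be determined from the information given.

right

Removing H (aq), a product, drives the reaction to the right.
Dilution lowers every aqueous concentration by the same factor. Δn_aq = 3 − 0 = +3, so the system shifts toward the side with more dissolved moles — to the right.
All effects act in the same direction — net shift to the right.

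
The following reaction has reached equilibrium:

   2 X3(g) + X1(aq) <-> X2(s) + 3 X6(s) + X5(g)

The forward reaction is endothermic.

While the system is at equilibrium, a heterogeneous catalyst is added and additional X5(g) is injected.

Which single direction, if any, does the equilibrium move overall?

A catalyst speeds both forward and reverse rates equally; it changes neither Q nor K — no shift from this change.
Adding X5 (g), a product, drives the reaction to the left.
Only the nonzero effect(s) matter; the net shift is to the left.

left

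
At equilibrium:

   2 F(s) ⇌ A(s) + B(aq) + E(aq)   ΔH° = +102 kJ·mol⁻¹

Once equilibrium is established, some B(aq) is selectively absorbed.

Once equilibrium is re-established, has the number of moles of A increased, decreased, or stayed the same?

increases

Removing B (aq), a product, drives the reaction to the right.
The net shift is to the right. A is a product, so its amount increases.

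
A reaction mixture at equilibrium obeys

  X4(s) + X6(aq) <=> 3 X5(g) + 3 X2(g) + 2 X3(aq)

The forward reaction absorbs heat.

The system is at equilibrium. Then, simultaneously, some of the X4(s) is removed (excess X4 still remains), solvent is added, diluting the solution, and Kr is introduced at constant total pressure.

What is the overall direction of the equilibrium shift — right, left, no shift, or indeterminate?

X4 is a pure solid; its activity is 1 regardless of amount, so Q is unaffected — no shift from this change.
Dilution lowers every aqueous concentration by the same factor. Δn_aq = 2 − 1 = +1, so the system shifts toward the side with more dissolved moles — to the right.
Adding inert gas at constant total pressure expands the volume and lowers every reacting partial pressure. With Δn_gas = 6 − 0 = +6, Q moves away from K toward the side with fewer gas moles, so the system shifts toward the side with more gas moles — to the right.
Only the nonzero effect(s) matter; the net shift is to the right.

right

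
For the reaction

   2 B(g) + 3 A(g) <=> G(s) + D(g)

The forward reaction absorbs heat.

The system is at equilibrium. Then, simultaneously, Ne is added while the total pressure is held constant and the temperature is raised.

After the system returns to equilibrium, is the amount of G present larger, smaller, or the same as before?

cannot be determined

Adding inert gas at constant total pressure expands the volume and lowers every reacting partial pressure. With Δn_gas = 1 − 5 = -4, Q moves away from K toward the side with fewer gas moles, so the system shifts toward the side with more gas moles — to the left.
The forward reaction is endothermic. Raising T favours the endothermic direction — shift to the right.
The two effects oppose each other, so the net shift — and hence the change in G — cannot be determined from the given information.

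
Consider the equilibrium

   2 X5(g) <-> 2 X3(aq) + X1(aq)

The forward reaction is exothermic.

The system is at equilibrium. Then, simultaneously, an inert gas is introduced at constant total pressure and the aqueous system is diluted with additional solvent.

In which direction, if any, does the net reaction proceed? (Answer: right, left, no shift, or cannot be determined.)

Adding inert gas at constant total pressure expands the volume and lowers every reacting partial pressure. With Δn_gas = 0 − 2 = -2, Q moves away from K toward the side with fewer gas moles, so the system shifts toward the side with more gas moles — to the left.
Dilution lowers every aqueous concentration by the same factor. Δn_aq = 3 − 0 = +3, so the system shifts toward the side with more dissolved moles — to the right.
The individual effects push in opposite directions; without quantitative information the net direction cannot be determined.

cannot be determined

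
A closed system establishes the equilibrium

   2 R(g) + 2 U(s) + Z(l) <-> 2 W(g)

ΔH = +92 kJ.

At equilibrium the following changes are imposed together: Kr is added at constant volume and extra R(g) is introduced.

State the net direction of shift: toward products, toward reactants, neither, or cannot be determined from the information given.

At constant volume, adding an inert gas leaves every reacting species' partial pressure unchanged, so Q is unchanged — no shift from this change.
Adding R (g), a reactant, drives the reaction to the right.
Only the nonzero effect(s) matter; the net shift is to the right.

right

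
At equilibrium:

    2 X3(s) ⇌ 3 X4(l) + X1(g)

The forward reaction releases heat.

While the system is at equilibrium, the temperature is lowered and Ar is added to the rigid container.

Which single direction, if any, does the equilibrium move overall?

The forward reaction is exothermic. Lowering T favours the exothermic direction — shift to the right.
At constant volume, adding an inert gas leaves every reacting species' partial pressure unchanged, so Q is unchanged — no shift from this change.
Only the nonzero effect(s) matter; the net shift is to the right.

right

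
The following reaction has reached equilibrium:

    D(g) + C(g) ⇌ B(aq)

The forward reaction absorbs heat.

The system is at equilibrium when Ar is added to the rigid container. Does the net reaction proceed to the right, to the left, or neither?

At constant volume, adding an inert gas leaves every reacting species' partial pressure unchanged, so Q is unchanged — no shift from this change.

no shift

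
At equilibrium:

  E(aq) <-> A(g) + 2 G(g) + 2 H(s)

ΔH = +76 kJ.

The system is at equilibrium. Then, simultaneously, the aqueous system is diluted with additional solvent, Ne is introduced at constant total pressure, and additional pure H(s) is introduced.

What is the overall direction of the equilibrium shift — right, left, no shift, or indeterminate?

Dilution lowers every aqueous concentration by the same factor. Δn_aq = 0 − 1 = -1, so the system shifts toward the side with more dissolved moles — to the left.
Adding inert gas at constant total pressure expands the volume and lowers every reacting partial pressure. With Δn_gas = 3 − 0 = +3, Q moves away from K toward the side with fewer gas moles, so the system shifts toward the side with more gas moles — to the right.
H is a pure solid; its activity is 1 regardless of amount, so Q is unaffected — no shift from this change.
The individual effects push in opposite directions; without quantitative information the net direction cannot be determined.

cannot be determined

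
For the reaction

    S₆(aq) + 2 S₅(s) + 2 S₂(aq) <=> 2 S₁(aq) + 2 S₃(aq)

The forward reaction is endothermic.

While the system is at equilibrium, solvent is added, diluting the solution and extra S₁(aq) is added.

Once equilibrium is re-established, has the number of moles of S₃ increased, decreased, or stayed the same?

Dilution lowers every aqueous concentration by the same factor. Δn_aq = 4 − 3 = +1, so the system shifts toward the side with more dissolved moles — to the right.
Adding S₁ (aq), a product, drives the reaction to the left.
The two effects oppose each other, so the net shift — and hence the change in S₃ — cannot be determined from the given information.

cannot be determined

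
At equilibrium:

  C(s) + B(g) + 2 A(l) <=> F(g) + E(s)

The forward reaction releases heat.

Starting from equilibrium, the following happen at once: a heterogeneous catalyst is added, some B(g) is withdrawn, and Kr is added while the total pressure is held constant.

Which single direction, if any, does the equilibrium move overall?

left

A catalyst speeds both forward and reverse rates equally; it changes neither Q nor K — no shift from this change.
Removing B (g), a reactant, drives the reaction to the left.
Adding inert gas at constant total pressure expands the volume, scaling every reacting partial pressure by the same factor. Δn_gas = 1 − 1 = 0, so Q is unchanged — no shift.
Only the nonzero effect(s) matter; the net shift is to the left.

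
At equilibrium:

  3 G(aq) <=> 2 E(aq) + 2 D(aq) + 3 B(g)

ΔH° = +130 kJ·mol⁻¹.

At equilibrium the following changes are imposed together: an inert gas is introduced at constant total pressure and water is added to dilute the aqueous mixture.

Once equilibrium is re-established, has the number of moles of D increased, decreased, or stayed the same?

Adding inert gas at constant total pressure expands the volume and lowers every reacting partial pressure. With Δn_gas = 3 − 0 = +3, Q moves away from K toward the side with fewer gas moles, so the system shifts toward the side with more gas moles — to the right.
Dilution lowers every aqueous concentration by the same factor. Δn_aq = 4 − 3 = +1, so the system shifts toward the side with more dissolved moles — to the right.
The net shift is to the right. D is a product, so its amount increases.

increases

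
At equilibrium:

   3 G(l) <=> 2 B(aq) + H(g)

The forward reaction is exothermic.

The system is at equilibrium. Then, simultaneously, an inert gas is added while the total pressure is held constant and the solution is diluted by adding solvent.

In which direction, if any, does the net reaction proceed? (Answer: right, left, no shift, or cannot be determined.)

Adding inert gas at constant total pressure expands the volume and lowers every reacting partial pressure. With Δn_gas = 1 − 0 = +1, Q moves away from K toward the side with fewer gas moles, so the system shifts toward the side with more gas moles — to the right.
Dilution lowers every aqueous concentration by the same factor. Δn_aq = 2 − 0 = +2, so the system shifts toward the side with more dissolved moles — to the right.
All effects act in the same direction — net shift to the right.

right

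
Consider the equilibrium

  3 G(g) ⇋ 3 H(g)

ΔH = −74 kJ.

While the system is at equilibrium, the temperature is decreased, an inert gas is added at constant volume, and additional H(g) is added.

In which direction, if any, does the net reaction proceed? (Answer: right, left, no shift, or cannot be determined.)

The forward reaction is exothermic. Lowering T favours the exothermic direction — shift to the right.
At constant volume, adding an inert gas leaves every reacting species' partial pressure unchanged, so Q is unchanged — no shift from this change.
Adding H (g), a product, drives the reaction to the left.
The individual effects push in opposite directions; without quantitative information the net direction cannot be determined.

cannot be determined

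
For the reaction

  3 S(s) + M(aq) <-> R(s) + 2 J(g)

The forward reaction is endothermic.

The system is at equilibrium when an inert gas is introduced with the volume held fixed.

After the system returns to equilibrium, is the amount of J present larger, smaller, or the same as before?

At constant volume, adding an inert gas leaves every reacting species' partial pressure unchanged, so Q is unchanged — no shift from this change.
No net shift occurs, so the amount of J is unchanged.

unchanged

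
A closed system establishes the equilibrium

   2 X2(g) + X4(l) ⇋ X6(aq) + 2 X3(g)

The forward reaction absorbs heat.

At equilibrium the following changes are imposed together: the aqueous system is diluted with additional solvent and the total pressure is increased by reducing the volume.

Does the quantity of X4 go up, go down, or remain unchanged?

decreases

Dilution lowers every aqueous concentration by the same factor. Δn_aq = 1 − 0 = +1, so the system shifts toward the side with more dissolved moles — to the right.
Gas moles: reactants 2, products 2. Δn_gas = 0, so a volume change leaves Q equal to K — no shift from this change.
The net shift is to the right. X4 is a reactant, so its amount decreases.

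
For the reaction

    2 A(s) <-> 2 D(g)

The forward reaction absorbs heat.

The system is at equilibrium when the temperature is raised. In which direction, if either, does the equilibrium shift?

right

The forward reaction is endothermic. Raising T favours the endothermic direction — shift to the right.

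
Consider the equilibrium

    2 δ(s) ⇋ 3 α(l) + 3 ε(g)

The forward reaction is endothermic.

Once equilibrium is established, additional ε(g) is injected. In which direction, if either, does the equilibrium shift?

Adding ε (g), a product, drives the reaction to the left.

left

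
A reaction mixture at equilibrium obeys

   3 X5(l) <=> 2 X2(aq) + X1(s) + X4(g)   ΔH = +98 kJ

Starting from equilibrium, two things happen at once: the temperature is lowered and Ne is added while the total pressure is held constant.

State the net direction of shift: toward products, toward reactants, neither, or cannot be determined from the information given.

cannot be determined

The forward reaction is endothermic. Lowering T favours the exothermic direction — shift to the left.
Adding inert gas at constant total pressure expands the volume and lowers every reacting partial pressure. With Δn_gas = 1 − 0 = +1, Q moves away from K toward the side with fewer gas moles, so the system shifts toward the side with more gas moles — to the right.
The individual effects push in opposite directions; without quantitative information the net direction cannot be determined.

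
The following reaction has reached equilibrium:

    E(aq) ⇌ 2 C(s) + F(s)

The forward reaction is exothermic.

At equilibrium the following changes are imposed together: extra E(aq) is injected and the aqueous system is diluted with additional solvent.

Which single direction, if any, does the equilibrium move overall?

cannot be determined

Adding E (aq), a reactant, drives the reaction to the right.
Dilution lowers every aqueous concentration by the same factor. Δn_aq = 0 − 1 = -1, so the system shifts toward the side with more dissolved moles — to the left.
The individual effects push in opposite directions; without quantitative information the net direction cannot be determined.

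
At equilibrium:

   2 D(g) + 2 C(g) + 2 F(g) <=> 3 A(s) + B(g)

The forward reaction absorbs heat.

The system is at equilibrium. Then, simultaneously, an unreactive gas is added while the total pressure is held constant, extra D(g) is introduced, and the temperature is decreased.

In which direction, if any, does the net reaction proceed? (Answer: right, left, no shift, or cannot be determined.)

cannot be determined

Adding inert gas at constant total pressure expands the volume and lowers every reacting partial pressure. With Δn_gas = 1 − 6 = -5, Q moves away from K toward the side with fewer gas moles, so the system shifts toward the side with more gas moles — to the left.
Adding D (g), a reactant, drives the reaction to the right.
The forward reaction is endothermic. Lowering T favours the exothermic direction — shift to the left.
The individual effects push in opposite directions; without quantitative information the net direction cannot be determined.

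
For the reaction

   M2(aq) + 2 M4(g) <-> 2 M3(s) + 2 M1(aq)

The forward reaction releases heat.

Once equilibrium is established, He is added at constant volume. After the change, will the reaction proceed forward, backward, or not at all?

At constant volume, adding an inert gas leaves every reacting species' partial pressure unchanged, so Q is unchanged — no shift from this change.

no shift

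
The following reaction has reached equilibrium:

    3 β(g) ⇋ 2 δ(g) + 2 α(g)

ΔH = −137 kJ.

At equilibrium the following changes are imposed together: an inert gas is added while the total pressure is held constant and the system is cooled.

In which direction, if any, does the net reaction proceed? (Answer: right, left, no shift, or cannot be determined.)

Adding inert gas at constant total pressure expands the volume and lowers every reacting partial pressure. With Δn_gas = 4 − 3 = +1, Q moves away from K toward the side with fewer gas moles, so the system shifts toward the side with more gas moles — to the right.
The forward reaction is exothermic. Lowering T favours the exothermic direction — shift to the right.
All effects act in the same direction — net shift to the right.

right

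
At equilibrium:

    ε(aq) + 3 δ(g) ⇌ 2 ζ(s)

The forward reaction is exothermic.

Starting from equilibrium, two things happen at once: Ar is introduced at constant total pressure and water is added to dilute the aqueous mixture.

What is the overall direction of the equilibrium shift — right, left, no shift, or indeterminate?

Adding inert gas at constant total pressure expands the volume and lowers every reacting partial pressure. With Δn_gas = 0 − 3 = -3, Q moves away from K toward the side with fewer gas moles, so the system shifts toward the side with more gas moles — to the left.
Dilution lowers every aqueous concentration by the same factor. Δn_aq = 0 − 1 = -1, so the system shifts toward the side with more dissolved moles — to the left.
All effects act in the same direction — net shift to the left.

left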